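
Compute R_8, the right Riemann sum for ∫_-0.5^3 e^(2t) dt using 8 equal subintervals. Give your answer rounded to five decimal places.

Δt = (3 − (-0.5))/8 = 0.4375.
Right endpoints: -0.0625, 0.375, 0.8125, 1.25, 1.6875, 2.125, 2.5625, 3.
f(-0.0625) ≈ 0.88250, f(0.375) ≈ 2.11700, f(0.8125) ≈ 5.07842, f(1.25) ≈ 12.18249, f(1.6875) ≈ 29.22428, f(2.125) ≈ 70.10541, f(2.5625) ≈ 168.17414, f(3) ≈ 403.42879.
Sum = Δt · [f(-0.0625) + f(0.375) + f(0.8125) + ...].
Sum ≈ 302.39696.

302.39696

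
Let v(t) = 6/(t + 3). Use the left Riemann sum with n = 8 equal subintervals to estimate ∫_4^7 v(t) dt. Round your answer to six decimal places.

2.188995

Δt = (7 − 4)/8 = 0.375.
Left endpoints: 4, 4.375, 4.75, 5.125, 5.5, 5.875, 6.25, 6.625.
v(4) = 6/7, v(4.375) = 48/59, v(4.75) = 24/31, v(5.125) = 48/65, v(5.5) = 12/17, v(5.875) = 48/71, v(6.25) = 24/37, v(6.625) = 48/77.
Sum = Δt · [v(4) + v(4.375) + v(4.75) + ...].
Sum ≈ 2.188995.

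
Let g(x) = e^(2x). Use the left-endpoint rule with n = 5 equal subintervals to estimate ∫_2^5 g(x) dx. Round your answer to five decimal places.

5682.09320

Δx = (5 − 2)/5 = 0.6.
Left endpoints: 2, 2.6, 3.2, 3.8, 4.4.
g(2) ≈ 54.59815, g(2.6) ≈ 181.27224, g(3.2) ≈ 601.84504, g(3.8) ≈ 1998.19590, g(4.4) ≈ 6634.24401.
Sum = Δx · [g(2) + g(2.6) + g(3.2) + g(3.8) + g(4.4)].
Sum ≈ 5682.09320.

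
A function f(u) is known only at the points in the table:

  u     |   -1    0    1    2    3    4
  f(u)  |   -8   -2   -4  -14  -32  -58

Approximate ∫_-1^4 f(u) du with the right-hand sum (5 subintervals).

-110

Δu = 1.
Sum = 1·[(-2) + (-4) + (-14) + (-32) + (-58)] = -110.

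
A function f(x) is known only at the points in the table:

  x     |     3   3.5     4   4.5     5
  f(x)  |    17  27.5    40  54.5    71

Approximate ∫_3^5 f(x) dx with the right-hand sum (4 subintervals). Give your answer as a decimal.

96.5

Δx = 0.5.
Sum = 0.5·[27.5 + 40 + 54.5 + 71] = 96.5.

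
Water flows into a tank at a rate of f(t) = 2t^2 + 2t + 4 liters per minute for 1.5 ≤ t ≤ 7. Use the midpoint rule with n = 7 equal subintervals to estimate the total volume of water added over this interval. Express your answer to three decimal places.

294.601

Δt = (7 − 1.5)/7 = 11/14.
Midpoints: 53/28, 75/28, 97/28, 4.25, 141/28, 163/28, 185/28.
f(53/28) = 5861/392, f(75/28) = 9293/392, f(97/28) = 13693/392, f(4.25) = 48.625, f(141/28) = 25397/392, f(163/28) = 32701/392, f(185/28) = 40973/392.
Sum = Δt · [f(53/28) + f(75/28) + f(97/28) + ...].
Sum ≈ 294.601.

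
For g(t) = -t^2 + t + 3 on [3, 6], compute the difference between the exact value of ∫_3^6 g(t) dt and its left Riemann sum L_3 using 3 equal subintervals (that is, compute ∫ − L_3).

Exact integral: ∫_3^6 g(t) dt = -40.5.
L_3 = -29.
Error = -40.5 − (-29) = -11.5.

-11.5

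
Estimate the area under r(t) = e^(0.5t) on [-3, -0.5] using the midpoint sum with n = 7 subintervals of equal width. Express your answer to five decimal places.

Δt = (-0.5 − (-3))/7 = 5/14.
Midpoints: -79/28, -69/28, -59/28, -1.75, -39/28, -29/28, -19/28.
r(-79/28) ≈ 0.24397, r(-69/28) ≈ 0.29167, r(-59/28) ≈ 0.34869, r(-1.75) ≈ 0.41686, r(-39/28) ≈ 0.49836, r(-29/28) ≈ 0.59580, r(-19/28) ≈ 0.71228.
Sum = Δt · [r(-79/28) + r(-69/28) + r(-59/28) + ...].
Sum ≈ 1.10987.

1.10987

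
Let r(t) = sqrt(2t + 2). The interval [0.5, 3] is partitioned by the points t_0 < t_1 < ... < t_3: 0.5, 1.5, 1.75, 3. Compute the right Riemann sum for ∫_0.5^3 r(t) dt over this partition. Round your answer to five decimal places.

6.35790

Subinterval widths: 1, 0.25, 1.25.
Right endpoints: 1.5, 1.75, 3.
r(1.5) ≈ 2.23607, r(1.75) ≈ 2.34521, r(3) ≈ 2.82843.
Sum = Σ Δt_i · r(t_i).
Sum ≈ 6.35790.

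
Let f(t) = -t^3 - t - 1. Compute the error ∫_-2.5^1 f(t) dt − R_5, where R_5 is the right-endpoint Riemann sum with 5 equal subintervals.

Exact integral: ∫_-2.5^1 f(t) dt = 8.640625.
R_5 = 2.24.
Error = 8.640625 − 2.24 = 6.400625.

6.400625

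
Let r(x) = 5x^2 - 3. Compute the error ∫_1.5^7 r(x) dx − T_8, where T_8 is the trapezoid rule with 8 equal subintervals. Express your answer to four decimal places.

Exact integral: ∫_1.5^7 r(x) dx ≈ 549.541667.
T_8 ≈ 551.708008.
Error ≈ 549.541667 − 551.708008 ≈ -2.1663.

-2.1663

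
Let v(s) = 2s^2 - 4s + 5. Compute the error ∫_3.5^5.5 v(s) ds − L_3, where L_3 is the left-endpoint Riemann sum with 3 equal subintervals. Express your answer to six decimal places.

Exact integral: ∫_3.5^5.5 v(s) ds ≈ 56.33333333.
L_3 ≈ 47.29629630.
Error ≈ 56.33333333 − 47.29629630 ≈ 9.037037.

9.037037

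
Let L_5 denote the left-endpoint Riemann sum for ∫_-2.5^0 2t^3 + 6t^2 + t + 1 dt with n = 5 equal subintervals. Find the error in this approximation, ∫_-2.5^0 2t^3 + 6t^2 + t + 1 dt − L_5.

Exact integral: ∫_-2.5^0 f(t) dt = 11.09375.
L_5 = 11.875.
Error = 11.09375 − 11.875 = -0.78125.

-0.78125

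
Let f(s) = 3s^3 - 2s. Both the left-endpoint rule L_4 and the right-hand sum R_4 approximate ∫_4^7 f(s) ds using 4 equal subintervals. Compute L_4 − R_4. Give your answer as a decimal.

L_4 = 1278.046875.
R_4 = 1901.296875.
L_4 − R_4 = -623.25.

-623.25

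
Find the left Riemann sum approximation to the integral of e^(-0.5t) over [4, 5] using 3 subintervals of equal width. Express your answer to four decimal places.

Δt = (5 − 4)/3 = 1/3.
Left endpoints: 4, 13/3, 14/3.
f(4) ≈ 0.1353, f(13/3) ≈ 0.1146, f(14/3) ≈ 0.0970.
Sum = Δt · [f(4) + f(13/3) + f(14/3)].
Sum ≈ 0.1156.

0.1156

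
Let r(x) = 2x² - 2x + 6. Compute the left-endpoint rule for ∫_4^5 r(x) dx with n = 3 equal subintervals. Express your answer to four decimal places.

Δx = (5 − 4)/3 = 1/3.
Left endpoints: 4, 13/3, 14/3.
r(4) = 30, r(13/3) = 314/9, r(14/3) = 362/9.
Sum = Δx · [r(4) + r(13/3) + r(14/3)].
Sum ≈ 35.0370.

35.0370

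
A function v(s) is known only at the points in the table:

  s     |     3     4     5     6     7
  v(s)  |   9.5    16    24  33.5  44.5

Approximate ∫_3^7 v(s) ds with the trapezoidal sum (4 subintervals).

100.5

Δs = 1.
T_4 = (1/2)·[9.5 + 2·16 + 2·24 + 2·33.5 + 44.5] = 100.5.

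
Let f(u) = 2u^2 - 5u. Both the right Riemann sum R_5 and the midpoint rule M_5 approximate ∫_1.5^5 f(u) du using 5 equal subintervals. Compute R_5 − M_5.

R_5 = 34.58.
M_5 = 23.9225.
R_5 − M_5 = 10.6575.

10.6575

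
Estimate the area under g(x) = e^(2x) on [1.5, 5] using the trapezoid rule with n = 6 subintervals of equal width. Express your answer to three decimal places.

Δx = (5 − 1.5)/6 = 7/12.
g(1.5) ≈ 20.086, g(25/12) ≈ 64.500, g(8/3) ≈ 207.127, g(3.25) ≈ 665.142, g(23/6) ≈ 2135.950, g(53/12) ≈ 6859.112, g(5) ≈ 22026.466.
T_6 = (Δx/2)·[g(x_0) + 2g(x_1) + ... + 2g(x_{5}) + g(x_6)].
Sum ≈ 12223.812.

12223.812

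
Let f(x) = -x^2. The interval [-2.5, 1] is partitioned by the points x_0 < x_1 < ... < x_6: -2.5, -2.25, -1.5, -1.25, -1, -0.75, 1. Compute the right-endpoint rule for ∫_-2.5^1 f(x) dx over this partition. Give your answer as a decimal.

-5.484375

Subinterval widths: 0.25, 0.75, 0.25, 0.25, 0.25, 1.75.
Right endpoints: -2.25, -1.5, -1.25, -1, -0.75, 1.
f(-2.25) = -5.0625, f(-1.5) = -2.25, f(-1.25) = -1.5625, f(-1) = -1, f(-0.75) = -0.5625, f(1) = -1.
Sum = Σ Δx_i · f(x_i).
Sum = -5.484375.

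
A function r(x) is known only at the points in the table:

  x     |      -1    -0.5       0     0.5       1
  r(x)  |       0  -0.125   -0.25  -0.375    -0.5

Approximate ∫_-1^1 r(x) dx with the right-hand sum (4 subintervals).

-0.625

Δx = 0.5.
Sum = 0.5·[(-0.125) + (-0.25) + (-0.375) + (-0.5)] = -0.625.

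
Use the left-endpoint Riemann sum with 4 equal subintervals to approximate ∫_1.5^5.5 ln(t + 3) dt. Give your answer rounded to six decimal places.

Δt = (5.5 − 1.5)/4 = 1.
Left endpoints: 1.5, 2.5, 3.5, 4.5.
f(1.5) ≈ 1.504077, f(2.5) ≈ 1.704748, f(3.5) ≈ 1.871802, f(4.5) ≈ 2.014903.
Sum = Δt · [f(1.5) + f(2.5) + f(3.5) + f(4.5)].
Sum ≈ 7.095531.

7.095531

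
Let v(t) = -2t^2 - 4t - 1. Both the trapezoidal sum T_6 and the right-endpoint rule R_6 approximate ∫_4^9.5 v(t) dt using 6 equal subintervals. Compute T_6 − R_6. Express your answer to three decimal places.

T_6 ≈ -684.45718.
R_6 ≈ -762.60301.
T_6 − R_6 ≈ 78.146.

78.146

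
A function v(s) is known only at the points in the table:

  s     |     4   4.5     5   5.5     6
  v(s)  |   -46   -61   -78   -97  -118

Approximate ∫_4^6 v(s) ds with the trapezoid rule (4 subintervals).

Δs = 0.5.
T_4 = (0.5/2)·[(-46) + 2·(-61) + 2·(-78) + 2·(-97) + (-118)] = -159.

-159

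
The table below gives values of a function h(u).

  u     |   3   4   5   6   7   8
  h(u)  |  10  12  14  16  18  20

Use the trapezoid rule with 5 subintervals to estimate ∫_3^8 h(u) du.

Δu = 1.
T_5 = (1/2)·[10 + 2·12 + 2·14 + 2·16 + 2·18 + 20] = 75.

75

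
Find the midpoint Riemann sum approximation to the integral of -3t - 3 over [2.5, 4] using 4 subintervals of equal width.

-19.125

Δt = (4 − 2.5)/4 = 0.375.
Midpoints: 2.6875, 3.0625, 3.4375, 3.8125.
f(2.6875) = -11.0625, f(3.0625) = -12.1875, f(3.4375) = -13.3125, f(3.8125) = -14.4375.
Sum = Δt · [f(2.6875) + f(3.0625) + f(3.4375) + f(3.8125)].
Sum = -19.125.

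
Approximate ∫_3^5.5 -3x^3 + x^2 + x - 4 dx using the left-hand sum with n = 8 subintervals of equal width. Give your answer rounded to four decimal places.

-518.3582

Δx = (5.5 − 3)/8 = 0.3125.
Left endpoints: 3, 3.3125, 3.625, 3.9375, 4.25, 4.5625, 4.875, 5.1875.
f(3) = -73, f(3.3125) = -404503/4096, f(3.625) = -66631/512, f(3.9375) = -686893/4096, f(4.25) = -211.984375, f(4.5625) = -1079483/4096, f(4.875) = -165341/512, f(5.1875) = -1600273/4096.
Sum = Δx · [f(3) + f(3.3125) + f(3.625) + ...].
Sum ≈ -518.3582.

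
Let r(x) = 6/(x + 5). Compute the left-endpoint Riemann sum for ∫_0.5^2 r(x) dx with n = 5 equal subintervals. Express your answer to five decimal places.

Δx = (2 − 0.5)/5 = 0.3.
Left endpoints: 0.5, 0.8, 1.1, 1.4, 1.7.
r(0.5) = 12/11, r(0.8) = 30/29, r(1.1) = 60/61, r(1.4) = 0.9375, r(1.7) = 60/67.
Sum = Δx · [r(0.5) + r(0.8) + r(1.1) + r(1.4) + r(1.7)].
Sum ≈ 1.48261.

1.48261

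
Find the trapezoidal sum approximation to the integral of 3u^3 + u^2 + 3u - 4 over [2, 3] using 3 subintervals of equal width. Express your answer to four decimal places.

59.0185

Δu = (3 − 2)/3 = 1/3.
f(2) = 30, f(7/3) = 419/9, f(8/3) = 68, f(3) = 95.
T_3 = (Δu/2)·[f(u_0) + 2f(u_1) + 2f(u_2) + f(u_3)].
Sum ≈ 59.0185.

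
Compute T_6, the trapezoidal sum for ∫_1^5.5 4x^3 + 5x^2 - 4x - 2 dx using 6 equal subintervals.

1140.75

Δx = (5.5 − 1)/6 = 0.75.
f(1) = 3, f(1.75) = 27.75, f(2.5) = 81.75, f(3.25) = 175.125, f(4) = 318, f(4.75) = 520.5, f(5.5) = 792.75.
T_6 = (Δx/2)·[f(x_0) + 2f(x_1) + ... + 2f(x_{5}) + f(x_6)].
Sum = 1140.75.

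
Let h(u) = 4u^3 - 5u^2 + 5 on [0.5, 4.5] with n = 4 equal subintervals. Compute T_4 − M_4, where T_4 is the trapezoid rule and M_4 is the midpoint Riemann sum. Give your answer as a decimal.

T_4 = 295.
M_4 = 270.
T_4 − M_4 = 25.

25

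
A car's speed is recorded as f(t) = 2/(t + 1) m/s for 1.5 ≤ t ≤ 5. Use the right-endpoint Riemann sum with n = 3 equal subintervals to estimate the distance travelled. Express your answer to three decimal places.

1.508

Δt = (5 − 1.5)/3 = 7/6.
Right endpoints: 8/3, 23/6, 5.
f(8/3) = 6/11, f(23/6) = 12/29, f(5) = 1/3.
Sum = Δt · [f(8/3) + f(23/6) + f(5)].
Sum ≈ 1.508.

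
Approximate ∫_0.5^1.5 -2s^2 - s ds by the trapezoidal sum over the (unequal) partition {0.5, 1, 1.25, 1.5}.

-3.21875

Subinterval widths: 0.5, 0.25, 0.25.
f(0.5) = -1, f(1) = -3, f(1.25) = -4.375, f(1.5) = -6.
On each subinterval the trapezoid contributes (Δs_i/2)·[f(s_{i-1}) + f(s_i)].
Sum = -3.21875.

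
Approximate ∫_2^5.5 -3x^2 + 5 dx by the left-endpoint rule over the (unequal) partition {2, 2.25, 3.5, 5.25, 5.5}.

Subinterval widths: 0.25, 1.25, 1.75, 0.25.
Left endpoints: 2, 2.25, 3.5, 5.25.
f(2) = -7, f(2.25) = -10.1875, f(3.5) = -31.75, f(5.25) = -77.6875.
Sum = Σ Δx_i · f(x_i).
Sum = -89.46875.

-89.46875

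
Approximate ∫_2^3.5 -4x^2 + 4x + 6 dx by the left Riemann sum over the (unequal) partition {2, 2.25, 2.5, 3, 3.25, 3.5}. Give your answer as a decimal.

-16.625

Subinterval widths: 0.25, 0.25, 0.5, 0.25, 0.25.
Left endpoints: 2, 2.25, 2.5, 3, 3.25.
f(2) = -2, f(2.25) = -5.25, f(2.5) = -9, f(3) = -18, f(3.25) = -23.25.
Sum = Σ Δx_i · f(x_i).
Sum = -16.625.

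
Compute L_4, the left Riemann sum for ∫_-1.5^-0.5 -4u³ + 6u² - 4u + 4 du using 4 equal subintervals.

23.3125

Δu = (-0.5 − (-1.5))/4 = 0.25.
Left endpoints: -1.5, -1.25, -1, -0.75.
f(-1.5) = 37, f(-1.25) = 26.1875, f(-1) = 18, f(-0.75) = 12.0625.
Sum = Δu · [f(-1.5) + f(-1.25) + f(-1) + f(-0.75)].
Sum = 23.3125.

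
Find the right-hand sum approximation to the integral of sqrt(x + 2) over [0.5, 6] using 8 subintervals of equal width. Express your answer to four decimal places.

Δx = (6 − 0.5)/8 = 0.6875.
Right endpoints: 1.1875, 1.875, 2.5625, 3.25, 3.9375, 4.625, 5.3125, 6.
f(1.1875) ≈ 1.7854, f(1.875) ≈ 1.9685, f(2.5625) ≈ 2.1360, f(3.25) ≈ 2.2913, f(3.9375) ≈ 2.4367, f(4.625) ≈ 2.5739, f(5.3125) ≈ 2.7042, f(6) ≈ 2.8284.
Sum = Δx · [f(1.1875) + f(1.875) + f(2.5625) + ...].
Sum ≈ 12.8730.

12.8730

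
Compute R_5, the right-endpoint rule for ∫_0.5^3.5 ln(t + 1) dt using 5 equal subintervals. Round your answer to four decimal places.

3.4765

Δt = (3.5 − 0.5)/5 = 0.6.
Right endpoints: 1.1, 1.7, 2.3, 2.9, 3.5.
f(1.1) ≈ 0.7419, f(1.7) ≈ 0.9933, f(2.3) ≈ 1.1939, f(2.9) ≈ 1.3610, f(3.5) ≈ 1.5041.
Sum = Δt · [f(1.1) + f(1.7) + f(2.3) + f(2.9) + f(3.5)].
Sum ≈ 3.4765.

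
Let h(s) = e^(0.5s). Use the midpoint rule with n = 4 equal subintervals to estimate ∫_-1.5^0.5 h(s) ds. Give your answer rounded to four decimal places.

1.6191

Δs = (0.5 − (-1.5))/4 = 0.5.
Midpoints: -1.25, -0.75, -0.25, 0.25.
h(-1.25) ≈ 0.5353, h(-0.75) ≈ 0.6873, h(-0.25) ≈ 0.8825, h(0.25) ≈ 1.1331.
Sum = Δs · [h(-1.25) + h(-0.75) + h(-0.25) + h(0.25)].
Sum ≈ 1.6191.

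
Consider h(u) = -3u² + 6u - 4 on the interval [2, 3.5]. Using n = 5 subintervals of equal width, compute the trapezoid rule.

Δu = (3.5 − 2)/5 = 0.3.
h(2) = -4, h(2.3) = -6.07, h(2.6) = -8.68, h(2.9) = -11.83, h(3.2) = -15.52, h(3.5) = -19.75.
T_5 = (Δu/2)·[h(u_0) + 2h(u_1) + ... + 2h(u_{4}) + h(u_5)].
Sum = -16.1925.

-16.1925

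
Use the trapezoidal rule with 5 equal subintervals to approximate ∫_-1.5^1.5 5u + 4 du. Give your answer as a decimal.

12

Δu = (1.5 − (-1.5))/5 = 0.6.
f(-1.5) = -3.5, f(-0.9) = -0.5, f(-0.3) = 2.5, f(0.3) = 5.5, f(0.9) = 8.5, f(1.5) = 11.5.
T_5 = (Δu/2)·[f(u_0) + 2f(u_1) + ... + 2f(u_{4}) + f(u_5)].
Sum = 12.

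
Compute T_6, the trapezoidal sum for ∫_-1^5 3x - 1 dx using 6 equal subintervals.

Δx = (5 − (-1))/6 = 1.
f(-1) = -4, f(0) = -1, f(1) = 2, f(2) = 5, f(3) = 8, f(4) = 11, f(5) = 14.
T_6 = (Δx/2)·[f(x_0) + 2f(x_1) + ... + 2f(x_{5}) + f(x_6)].
Sum = 30.

30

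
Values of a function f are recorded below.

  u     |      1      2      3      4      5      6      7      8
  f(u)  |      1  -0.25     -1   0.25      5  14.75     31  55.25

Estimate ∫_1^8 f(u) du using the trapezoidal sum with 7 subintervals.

Δu = 1.
T_7 = (1/2)·[1 + 2·(-0.25) + 2·(-1) + 2·0.25 + 2·5 + 2·14.75 + 2·31 + 55.25] = 77.875.

77.875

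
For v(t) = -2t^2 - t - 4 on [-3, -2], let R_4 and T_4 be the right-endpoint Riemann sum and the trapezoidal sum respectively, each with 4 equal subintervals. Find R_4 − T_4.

R_4 = -13.0625.
T_4 = -14.1875.
R_4 − T_4 = 1.125.

1.125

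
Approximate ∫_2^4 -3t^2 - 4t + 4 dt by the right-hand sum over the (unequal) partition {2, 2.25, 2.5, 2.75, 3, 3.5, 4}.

Subinterval widths: 0.25, 0.25, 0.25, 0.25, 0.5, 0.5.
Right endpoints: 2.25, 2.5, 2.75, 3, 3.5, 4.
f(2.25) = -20.1875, f(2.5) = -24.75, f(2.75) = -29.6875, f(3) = -35, f(3.5) = -46.75, f(4) = -60.
Sum = Σ Δt_i · f(t_i).
Sum = -80.78125.

-80.78125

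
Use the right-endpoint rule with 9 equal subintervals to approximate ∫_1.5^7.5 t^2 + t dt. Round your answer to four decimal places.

Δt = (7.5 − 1.5)/9 = 2/3.
Right endpoints: 13/6, 17/6, 3.5, 25/6, 29/6, 5.5, 37/6, 41/6, 7.5.
f(13/6) = 247/36, f(17/6) = 391/36, f(3.5) = 15.75, f(25/6) = 775/36, f(29/6) = 1015/36, f(5.5) = 35.75, f(37/6) = 1591/36, f(41/6) = 1927/36, f(7.5) = 63.75.
Sum = Δt · [f(13/6) + f(17/6) + f(3.5) + ...].
Sum ≈ 186.9444.

186.9444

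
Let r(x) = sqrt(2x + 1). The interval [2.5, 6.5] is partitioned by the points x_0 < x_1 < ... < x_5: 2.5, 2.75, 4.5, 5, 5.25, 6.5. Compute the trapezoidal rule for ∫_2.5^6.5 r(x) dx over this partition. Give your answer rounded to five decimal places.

Subinterval widths: 0.25, 1.75, 0.5, 0.25, 1.25.
r(2.5) ≈ 2.44949, r(2.75) ≈ 2.54951, r(4.5) ≈ 3.16228, r(5) ≈ 3.31662, r(5.25) ≈ 3.39116, r(6.5) ≈ 3.74166.
On each subinterval the trapezoid contributes (Δx_i/2)·[r(x_{i-1}) + r(x_i)].
Sum ≈ 12.53890.

12.53890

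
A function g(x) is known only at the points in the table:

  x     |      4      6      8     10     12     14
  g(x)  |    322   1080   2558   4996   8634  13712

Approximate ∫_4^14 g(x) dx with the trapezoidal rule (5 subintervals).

48570

Δx = 2.
T_5 = (2/2)·[322 + 2·1080 + 2·2558 + 2·4996 + 2·8634 + 13712] = 48570.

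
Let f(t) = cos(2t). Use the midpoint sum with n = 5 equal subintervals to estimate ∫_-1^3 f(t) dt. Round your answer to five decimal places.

0.35122

Δt = (3 − (-1))/5 = 0.8.
Midpoints: -0.6, 0.2, 1, 1.8, 2.6.
f(-0.6) ≈ 0.36236, f(0.2) ≈ 0.92106, f(1) ≈ -0.41615, f(1.8) ≈ -0.89676, f(2.6) ≈ 0.46852.
Sum = Δt · [f(-0.6) + f(0.2) + f(1) + f(1.8) + f(2.6)].
Sum ≈ 0.35122.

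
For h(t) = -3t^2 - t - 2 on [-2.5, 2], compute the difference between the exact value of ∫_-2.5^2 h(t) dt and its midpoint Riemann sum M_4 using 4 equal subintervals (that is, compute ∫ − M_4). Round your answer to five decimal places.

Exact integral: ∫_-2.5^2 h(t) dt = -31.5.
M_4 ≈ -30.0761719.
Error ≈ -31.5 − (-30.0761719) ≈ -1.42383.

-1.42383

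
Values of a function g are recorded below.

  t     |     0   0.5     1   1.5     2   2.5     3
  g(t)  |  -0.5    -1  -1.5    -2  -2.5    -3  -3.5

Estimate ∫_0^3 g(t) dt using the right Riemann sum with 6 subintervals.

Δt = 0.5.
Sum = 0.5·[(-1) + (-1.5) + (-2) + (-2.5) + (-3) + (-3.5)] = -6.75.

-6.75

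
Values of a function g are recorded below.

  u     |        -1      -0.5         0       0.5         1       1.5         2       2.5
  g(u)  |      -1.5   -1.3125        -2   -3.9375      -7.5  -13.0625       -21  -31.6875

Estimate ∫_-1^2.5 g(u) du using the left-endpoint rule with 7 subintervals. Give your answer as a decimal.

-25.15625

Δu = 0.5.
Sum = 0.5·[(-1.5) + (-1.3125) + (-2) + (-3.9375) + (-7.5) + (-13.0625) + (-21)] = -25.15625.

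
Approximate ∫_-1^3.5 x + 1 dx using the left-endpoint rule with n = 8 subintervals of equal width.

Δx = (3.5 − (-1))/8 = 0.5625.
Left endpoints: -1, -0.4375, 0.125, 0.6875, 1.25, 1.8125, 2.375, 2.9375.
f(-1) = 0, f(-0.4375) = 0.5625, f(0.125) = 1.125, f(0.6875) = 1.6875, f(1.25) = 2.25, f(1.8125) = 2.8125, f(2.375) = 3.375, f(2.9375) = 3.9375.
Sum = Δx · [f(-1) + f(-0.4375) + f(0.125) + ...].
Sum = 8.859375.

8.859375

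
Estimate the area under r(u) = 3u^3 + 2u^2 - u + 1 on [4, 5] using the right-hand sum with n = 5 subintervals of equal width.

Δu = (5 − 4)/5 = 0.2.
Right endpoints: 4.2, 4.4, 4.6, 4.8, 5.
r(4.2) = 254.344, r(4.4) = 290.872, r(4.6) = 330.728, r(4.8) = 374.056, r(5) = 421.
Sum = Δu · [r(4.2) + r(4.4) + r(4.6) + r(4.8) + r(5)].
Sum = 334.2.

334.2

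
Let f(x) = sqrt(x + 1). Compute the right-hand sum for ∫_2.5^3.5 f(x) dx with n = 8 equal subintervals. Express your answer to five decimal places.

2.01431

Δx = (3.5 − 2.5)/8 = 0.125.
Right endpoints: 2.625, 2.75, 2.875, 3, 3.125, 3.25, 3.375, 3.5.
f(2.625) ≈ 1.90394, f(2.75) ≈ 1.93649, f(2.875) ≈ 1.96850, f(3) ≈ 2.00000, f(3.125) ≈ 2.03101, f(3.25) ≈ 2.06155, f(3.375) ≈ 2.09165, f(3.5) ≈ 2.12132.
Sum = Δx · [f(2.625) + f(2.75) + f(2.875) + ...].
Sum ≈ 2.01431.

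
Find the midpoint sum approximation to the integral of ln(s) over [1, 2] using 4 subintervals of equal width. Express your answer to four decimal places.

Δs = (2 − 1)/4 = 0.25.
Midpoints: 1.125, 1.375, 1.625, 1.875.
f(1.125) ≈ 0.1178, f(1.375) ≈ 0.3185, f(1.625) ≈ 0.4855, f(1.875) ≈ 0.6286.
Sum = Δs · [f(1.125) + f(1.375) + f(1.625) + f(1.875)].
Sum ≈ 0.3876.

0.3876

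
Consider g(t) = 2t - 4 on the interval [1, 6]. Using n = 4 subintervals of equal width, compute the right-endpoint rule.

21.25

Δt = (6 − 1)/4 = 1.25.
Right endpoints: 2.25, 3.5, 4.75, 6.
g(2.25) = 0.5, g(3.5) = 3, g(4.75) = 5.5, g(6) = 8.
Sum = Δt · [g(2.25) + g(3.5) + g(4.75) + g(6)].
Sum = 21.25.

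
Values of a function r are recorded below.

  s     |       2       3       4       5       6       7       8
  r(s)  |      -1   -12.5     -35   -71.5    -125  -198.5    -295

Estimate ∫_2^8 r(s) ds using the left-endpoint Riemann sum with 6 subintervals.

-443.5

Δs = 1.
Sum = 1·[(-1) + (-12.5) + (-35) + (-71.5) + (-125) + (-198.5)] = -443.5.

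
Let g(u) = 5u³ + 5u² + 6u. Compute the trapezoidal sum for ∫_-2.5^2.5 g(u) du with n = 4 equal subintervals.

58.59375

Δu = (2.5 − (-2.5))/4 = 1.25.
g(-2.5) = -61.875, g(-1.25) = -9.453125, g(0) = 0, g(1.25) = 25.078125, g(2.5) = 124.375.
T_4 = (Δu/2)·[g(u_0) + 2g(u_1) + 2g(u_2) + 2g(u_3) + g(u_4)].
Sum = 58.59375.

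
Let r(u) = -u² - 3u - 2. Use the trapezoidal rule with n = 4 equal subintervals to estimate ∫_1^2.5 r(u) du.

Δu = (2.5 − 1)/4 = 0.375.
r(1) = -6, r(1.375) = -8.015625, r(1.75) = -10.3125, r(2.125) = -12.890625, r(2.5) = -15.75.
T_4 = (Δu/2)·[r(u_0) + 2r(u_1) + 2r(u_2) + 2r(u_3) + r(u_4)].
Sum = -15.78515625.

-15.78515625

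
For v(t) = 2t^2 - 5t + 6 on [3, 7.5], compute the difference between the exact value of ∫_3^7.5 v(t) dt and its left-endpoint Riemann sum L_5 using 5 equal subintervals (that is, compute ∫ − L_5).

Exact integral: ∫_3^7.5 v(t) dt = 172.125.
L_5 = 140.94.
Error = 172.125 − 140.94 = 31.185.

31.185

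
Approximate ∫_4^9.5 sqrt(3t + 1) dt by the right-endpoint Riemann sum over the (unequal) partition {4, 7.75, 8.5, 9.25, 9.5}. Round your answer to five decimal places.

Subinterval widths: 3.75, 0.75, 0.75, 0.25.
Right endpoints: 7.75, 8.5, 9.25, 9.5.
f(7.75) ≈ 4.92443, f(8.5) ≈ 5.14782, f(9.25) ≈ 5.36190, f(9.5) ≈ 5.43139.
Sum = Σ Δt_i · f(t_i).
Sum ≈ 27.70674.

27.70674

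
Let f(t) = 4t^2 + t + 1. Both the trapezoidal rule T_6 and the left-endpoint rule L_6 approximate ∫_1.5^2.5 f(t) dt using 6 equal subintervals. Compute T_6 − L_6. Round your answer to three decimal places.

T_6 ≈ 19.35185.
L_6 ≈ 17.93519.
T_6 − L_6 ≈ 1.417.

1.417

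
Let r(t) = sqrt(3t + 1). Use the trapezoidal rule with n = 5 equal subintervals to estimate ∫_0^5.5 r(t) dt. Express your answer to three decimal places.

Δt = (5.5 − 0)/5 = 1.1.
r(0) ≈ 1.000, r(1.1) ≈ 2.074, r(2.2) ≈ 2.757, r(3.3) ≈ 3.302, r(4.4) ≈ 3.768, r(5.5) ≈ 4.183.
T_5 = (Δt/2)·[r(t_0) + 2r(t_1) + ... + 2r(t_{4}) + r(t_5)].
Sum ≈ 15.941.

15.941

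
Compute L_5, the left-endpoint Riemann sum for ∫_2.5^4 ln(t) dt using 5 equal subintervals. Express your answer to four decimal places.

1.6828

Δt = (4 − 2.5)/5 = 0.3.
Left endpoints: 2.5, 2.8, 3.1, 3.4, 3.7.
f(2.5) ≈ 0.9163, f(2.8) ≈ 1.0296, f(3.1) ≈ 1.1314, f(3.4) ≈ 1.2238, f(3.7) ≈ 1.3083.
Sum = Δt · [f(2.5) + f(2.8) + f(3.1) + f(3.4) + f(3.7)].
Sum ≈ 1.6828.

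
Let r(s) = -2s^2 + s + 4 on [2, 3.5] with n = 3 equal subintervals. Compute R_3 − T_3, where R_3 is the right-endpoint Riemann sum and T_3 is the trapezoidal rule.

R_3 = -17.
T_3 = -13.25.
R_3 − T_3 = -3.75.

-3.75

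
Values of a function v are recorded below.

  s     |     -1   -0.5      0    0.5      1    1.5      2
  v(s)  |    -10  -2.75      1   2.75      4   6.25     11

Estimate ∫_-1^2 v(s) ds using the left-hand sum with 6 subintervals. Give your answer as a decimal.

Δs = 0.5.
Sum = 0.5·[(-10) + (-2.75) + 1 + 2.75 + 4 + 6.25] = 0.625.

0.625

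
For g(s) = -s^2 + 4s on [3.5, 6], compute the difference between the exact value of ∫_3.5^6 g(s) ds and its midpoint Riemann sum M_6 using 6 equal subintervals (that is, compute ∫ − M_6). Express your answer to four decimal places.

-0.0362

Exact integral: ∫_3.5^6 g(s) ds ≈ -10.208333.
M_6 ≈ -10.172164.
Error ≈ -10.208333 − (-10.172164) ≈ -0.0362.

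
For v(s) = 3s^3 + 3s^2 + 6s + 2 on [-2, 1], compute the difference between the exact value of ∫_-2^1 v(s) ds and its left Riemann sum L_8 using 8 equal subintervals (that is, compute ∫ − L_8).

6.85546875

Exact integral: ∫_-2^1 v(s) ds = -5.25.
L_8 = -12.10546875.
Error = -5.25 − (-12.10546875) = 6.85546875.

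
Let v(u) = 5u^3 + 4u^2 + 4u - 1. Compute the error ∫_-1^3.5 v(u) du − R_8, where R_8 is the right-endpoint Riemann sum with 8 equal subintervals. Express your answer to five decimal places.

Exact integral: ∫_-1^3.5 v(u) du = 262.828125.
R_8 ≈ 347.6447754.
Error ≈ 262.828125 − 347.6447754 ≈ -84.81665.

-84.81665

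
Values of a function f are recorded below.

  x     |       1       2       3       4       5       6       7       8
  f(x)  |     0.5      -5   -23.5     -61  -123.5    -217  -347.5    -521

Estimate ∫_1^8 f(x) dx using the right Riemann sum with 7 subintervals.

Δx = 1.
Sum = 1·[(-5) + (-23.5) + (-61) + (-123.5) + (-217) + (-347.5) + (-521)] = -1298.5.

-1298.5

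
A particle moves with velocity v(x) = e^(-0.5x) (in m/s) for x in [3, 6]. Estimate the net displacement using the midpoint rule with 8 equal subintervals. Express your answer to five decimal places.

Δx = (6 − 3)/8 = 0.375.
Midpoints: 3.1875, 3.5625, 3.9375, 4.3125, 4.6875, 5.0625, 5.4375, 5.8125.
v(3.1875) ≈ 0.20316, v(3.5625) ≈ 0.16843, v(3.9375) ≈ 0.13963, v(4.3125) ≈ 0.11576, v(4.6875) ≈ 0.09597, v(5.0625) ≈ 0.07956, v(5.4375) ≈ 0.06596, v(5.8125) ≈ 0.05468.
Sum = Δx · [v(3.1875) + v(3.5625) + v(3.9375) + ...].
Sum ≈ 0.34618.

0.34618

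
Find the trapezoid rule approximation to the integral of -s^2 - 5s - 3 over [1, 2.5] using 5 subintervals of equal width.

-22.5225

Δs = (2.5 − 1)/5 = 0.3.
f(1) = -9, f(1.3) = -11.19, f(1.6) = -13.56, f(1.9) = -16.11, f(2.2) = -18.84, f(2.5) = -21.75.
T_5 = (Δs/2)·[f(s_0) + 2f(s_1) + ... + 2f(s_{4}) + f(s_5)].
Sum = -22.5225.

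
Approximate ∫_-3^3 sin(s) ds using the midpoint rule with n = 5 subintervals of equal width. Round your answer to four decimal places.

0.0000

Δs = (3 − (-3))/5 = 1.2.
Midpoints: -2.4, -1.2, 0, 1.2, 2.4.
f(-2.4) ≈ -0.6755, f(-1.2) ≈ -0.9320, f(0) ≈ 0.0000, f(1.2) ≈ 0.9320, f(2.4) ≈ 0.6755.
Sum = Δs · [f(-2.4) + f(-1.2) + f(0) + f(1.2) + f(2.4)].
Sum ≈ 0.0000.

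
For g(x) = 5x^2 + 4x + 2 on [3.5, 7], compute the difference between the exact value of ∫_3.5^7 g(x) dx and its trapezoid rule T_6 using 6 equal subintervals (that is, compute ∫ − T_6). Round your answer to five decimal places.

-0.99248

Exact integral: ∫_3.5^7 g(x) dx ≈ 580.7083333.
T_6 ≈ 581.7008102.
Error ≈ 580.7083333 − 581.7008102 ≈ -0.99248.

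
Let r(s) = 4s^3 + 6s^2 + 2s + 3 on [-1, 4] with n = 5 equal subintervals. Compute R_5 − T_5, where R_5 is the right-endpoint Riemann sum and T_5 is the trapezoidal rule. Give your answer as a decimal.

180

R_5 = 615.
T_5 = 435.
R_5 − T_5 = 180.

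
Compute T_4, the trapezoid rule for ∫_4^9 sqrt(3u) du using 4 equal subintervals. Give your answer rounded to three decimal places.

Δu = (9 − 4)/4 = 1.25.
f(4) ≈ 3.464, f(5.25) ≈ 3.969, f(6.5) ≈ 4.416, f(7.75) ≈ 4.822, f(9) ≈ 5.196.
T_4 = (Δu/2)·[f(u_0) + 2f(u_1) + 2f(u_2) + 2f(u_3) + f(u_4)].
Sum ≈ 21.921.

21.921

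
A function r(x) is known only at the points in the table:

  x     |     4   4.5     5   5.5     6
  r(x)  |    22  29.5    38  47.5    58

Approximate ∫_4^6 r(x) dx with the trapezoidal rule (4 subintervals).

77.5

Δx = 0.5.
T_4 = (0.5/2)·[22 + 2·29.5 + 2·38 + 2·47.5 + 58] = 77.5.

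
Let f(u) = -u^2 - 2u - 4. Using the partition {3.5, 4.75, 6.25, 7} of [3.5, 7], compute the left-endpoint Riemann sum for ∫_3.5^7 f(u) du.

Subinterval widths: 1.25, 1.5, 0.75.
Left endpoints: 3.5, 4.75, 6.25.
f(3.5) = -23.25, f(4.75) = -36.0625, f(6.25) = -55.5625.
Sum = Σ Δu_i · f(u_i).
Sum = -124.828125.

-124.828125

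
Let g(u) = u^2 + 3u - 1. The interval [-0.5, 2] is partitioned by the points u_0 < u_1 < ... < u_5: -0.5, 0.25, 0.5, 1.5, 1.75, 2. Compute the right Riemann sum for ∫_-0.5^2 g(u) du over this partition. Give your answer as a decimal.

9.875

Subinterval widths: 0.75, 0.25, 1, 0.25, 0.25.
Right endpoints: 0.25, 0.5, 1.5, 1.75, 2.
g(0.25) = -0.1875, g(0.5) = 0.75, g(1.5) = 5.75, g(1.75) = 7.3125, g(2) = 9.
Sum = Σ Δu_i · g(u_i).
Sum = 9.875.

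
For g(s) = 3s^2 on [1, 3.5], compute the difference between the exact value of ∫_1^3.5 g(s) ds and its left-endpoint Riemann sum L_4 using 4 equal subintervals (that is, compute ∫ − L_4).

Exact integral: ∫_1^3.5 g(s) ds = 41.875.
L_4 = 31.81640625.
Error = 41.875 − 31.81640625 = 10.05859375.

10.05859375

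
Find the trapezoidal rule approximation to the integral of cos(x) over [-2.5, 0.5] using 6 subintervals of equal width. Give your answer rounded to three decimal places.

Δx = (0.5 − (-2.5))/6 = 0.5.
f(-2.5) ≈ -0.801, f(-2) ≈ -0.416, f(-1.5) ≈ 0.071, f(-1) ≈ 0.540, f(-0.5) ≈ 0.878, f(0) ≈ 1.000, f(0.5) ≈ 0.878.
T_6 = (Δx/2)·[f(x_0) + 2f(x_1) + ... + 2f(x_{5}) + f(x_6)].
Sum ≈ 1.055.

1.055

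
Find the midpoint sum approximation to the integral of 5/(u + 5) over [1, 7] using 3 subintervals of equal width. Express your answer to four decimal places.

Δu = (7 − 1)/3 = 2.
Midpoints: 2, 4, 6.
f(2) = 5/7, f(4) = 5/9, f(6) = 5/11.
Sum = Δu · [f(2) + f(4) + f(6)].
Sum ≈ 3.4488.

3.4488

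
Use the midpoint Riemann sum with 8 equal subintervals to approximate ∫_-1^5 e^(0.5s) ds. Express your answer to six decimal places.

23.016825

Δs = (5 − (-1))/8 = 0.75.
Midpoints: -0.625, 0.125, 0.875, 1.625, 2.375, 3.125, 3.875, 4.625.
f(-0.625) ≈ 0.731616, f(0.125) ≈ 1.064494, f(0.875) ≈ 1.548830, f(1.625) ≈ 2.253535, f(2.375) ≈ 3.278874, f(3.125) ≈ 4.770733, f(3.875) ≈ 6.941376, f(4.625) ≈ 10.099642.
Sum = Δs · [f(-0.625) + f(0.125) + f(0.875) + ...].
Sum ≈ 23.016825.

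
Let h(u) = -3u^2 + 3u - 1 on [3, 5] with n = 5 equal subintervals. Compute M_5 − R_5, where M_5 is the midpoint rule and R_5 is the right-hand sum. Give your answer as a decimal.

8.64

M_5 = -75.92.
R_5 = -84.56.
M_5 − R_5 = 8.64.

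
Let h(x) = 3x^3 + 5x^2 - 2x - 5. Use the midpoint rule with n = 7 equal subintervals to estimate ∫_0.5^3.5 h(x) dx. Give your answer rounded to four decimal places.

Δx = (3.5 − 0.5)/7 = 3/7.
Midpoints: 5/7, 8/7, 11/7, 2, 17/7, 20/7, 23/7.
h(5/7) = -955/343, h(8/7) = 1277/343, h(11/7) = 5435/343, h(2) = 35, h(17/7) = 21473/343, h(20/7) = 34325/343, h(23/7) = 51047/343.
Sum = Δx · [h(5/7) + h(8/7) + h(11/7) + ...].
Sum ≈ 155.6939.

155.6939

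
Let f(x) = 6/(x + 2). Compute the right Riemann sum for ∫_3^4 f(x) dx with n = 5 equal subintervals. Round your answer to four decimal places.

1.0742

Δx = (4 − 3)/5 = 0.2.
Right endpoints: 3.2, 3.4, 3.6, 3.8, 4.
f(3.2) = 15/13, f(3.4) = 10/9, f(3.6) = 15/14, f(3.8) = 30/29, f(4) = 1.
Sum = Δx · [f(3.2) + f(3.4) + f(3.6) + f(3.8) + f(4)].
Sum ≈ 1.0742.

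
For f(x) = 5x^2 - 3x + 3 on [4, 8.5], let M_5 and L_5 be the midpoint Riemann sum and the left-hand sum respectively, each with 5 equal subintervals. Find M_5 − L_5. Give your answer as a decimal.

115.93125

M_5 = 844.48125.
L_5 = 728.55.
M_5 − L_5 = 115.93125.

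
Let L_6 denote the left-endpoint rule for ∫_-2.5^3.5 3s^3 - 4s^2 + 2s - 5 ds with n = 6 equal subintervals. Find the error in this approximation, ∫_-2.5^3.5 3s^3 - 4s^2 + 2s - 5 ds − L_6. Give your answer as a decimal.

Exact integral: ∫_-2.5^3.5 f(s) ds = -18.75.
L_6 = -100.
Error = -18.75 − (-100) = 81.25.

81.25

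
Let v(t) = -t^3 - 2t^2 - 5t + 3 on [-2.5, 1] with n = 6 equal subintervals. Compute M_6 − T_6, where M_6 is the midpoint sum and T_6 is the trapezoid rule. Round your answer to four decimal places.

-0.0744

M_6 ≈ 22.032480.
T_6 ≈ 22.106916.
M_6 − T_6 ≈ -0.0744.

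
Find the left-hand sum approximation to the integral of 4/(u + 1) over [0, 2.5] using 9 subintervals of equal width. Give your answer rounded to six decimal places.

Δu = (2.5 − 0)/9 = 5/18.
Left endpoints: 0, 5/18, 5/9, 5/6, 10/9, 25/18, 5/3, 35/18, 20/9.
f(0) = 4, f(5/18) = 72/23, f(5/9) = 18/7, f(5/6) = 24/11, f(10/9) = 36/19, f(25/18) = 72/43, f(5/3) = 1.5, f(35/18) = 72/53, f(20/9) = 36/29.
Sum = Δu · [f(0) + f(5/18) + f(5/9) + ...].
Sum ≈ 5.431307.

5.431307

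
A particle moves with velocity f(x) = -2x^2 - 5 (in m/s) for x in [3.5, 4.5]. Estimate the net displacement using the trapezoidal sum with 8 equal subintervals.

-37.171875

Δx = (4.5 − 3.5)/8 = 0.125.
f(3.5) = -29.5, f(3.625) = -31.28125, f(3.75) = -33.125, f(3.875) = -35.03125, f(4) = -37, f(4.125) = -39.03125, f(4.25) = -41.125, f(4.375) = -43.28125, f(4.5) = -45.5.
T_8 = (Δx/2)·[f(x_0) + 2f(x_1) + ... + 2f(x_{7}) + f(x_8)].
Sum = -37.171875.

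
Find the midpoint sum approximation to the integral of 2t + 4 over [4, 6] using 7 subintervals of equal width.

Δt = (6 − 4)/7 = 2/7.
Midpoints: 29/7, 31/7, 33/7, 5, 37/7, 39/7, 41/7.
f(29/7) = 86/7, f(31/7) = 90/7, f(33/7) = 94/7, f(5) = 14, f(37/7) = 102/7, f(39/7) = 106/7, f(41/7) = 110/7.
Sum = Δt · [f(29/7) + f(31/7) + f(33/7) + ...].
Sum = 28.

28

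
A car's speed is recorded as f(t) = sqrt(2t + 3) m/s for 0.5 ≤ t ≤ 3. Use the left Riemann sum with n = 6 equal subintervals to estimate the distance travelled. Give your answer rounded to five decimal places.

6.12259

Δt = (3 − 0.5)/6 = 5/12.
Left endpoints: 0.5, 11/12, 4/3, 1.75, 13/6, 31/12.
f(0.5) ≈ 2.00000, f(11/12) ≈ 2.19848, f(4/3) ≈ 2.38048, f(1.75) ≈ 2.54951, f(13/6) ≈ 2.70801, f(31/12) ≈ 2.85774.
Sum = Δt · [f(0.5) + f(11/12) + f(4/3) + ...].
Sum ≈ 6.12259.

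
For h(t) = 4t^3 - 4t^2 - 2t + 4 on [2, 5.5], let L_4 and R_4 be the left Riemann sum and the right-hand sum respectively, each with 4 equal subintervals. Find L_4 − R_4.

L_4 = 465.80078125.
R_4 = 922.11328125.
L_4 − R_4 = -456.3125.

-456.3125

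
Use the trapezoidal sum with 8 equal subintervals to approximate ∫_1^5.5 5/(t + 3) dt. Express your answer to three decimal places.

Δt = (5.5 − 1)/8 = 0.5625.
f(1) = 1.25, f(1.5625) = 80/73, f(2.125) = 40/41, f(2.6875) = 80/91, f(3.25) = 0.8, f(3.8125) = 80/109, f(4.375) = 40/59, f(4.9375) = 80/127, f(5.5) = 10/17.
T_8 = (Δt/2)·[f(t_0) + 2f(t_1) + ... + 2f(t_{7}) + f(t_8)].
Sum ≈ 3.775.

3.775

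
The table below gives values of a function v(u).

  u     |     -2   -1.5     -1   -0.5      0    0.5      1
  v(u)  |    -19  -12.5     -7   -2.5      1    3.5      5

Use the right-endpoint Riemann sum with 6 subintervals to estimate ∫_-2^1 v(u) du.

-6.25

Δu = 0.5.
Sum = 0.5·[(-12.5) + (-7) + (-2.5) + 1 + 3.5 + 5] = -6.25.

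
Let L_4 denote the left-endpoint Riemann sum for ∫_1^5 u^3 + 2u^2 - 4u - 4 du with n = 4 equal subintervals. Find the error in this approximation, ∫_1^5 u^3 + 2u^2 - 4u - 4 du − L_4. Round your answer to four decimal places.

Exact integral: ∫_1^5 f(u) du ≈ 174.666667.
L_4 = 104.
Error ≈ 174.666667 − 104 ≈ 70.6667.

70.6667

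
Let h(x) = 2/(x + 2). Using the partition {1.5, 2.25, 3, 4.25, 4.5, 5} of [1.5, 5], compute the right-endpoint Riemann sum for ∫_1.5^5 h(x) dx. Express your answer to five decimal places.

1.27272

Subinterval widths: 0.75, 0.75, 1.25, 0.25, 0.5.
Right endpoints: 2.25, 3, 4.25, 4.5, 5.
h(2.25) = 8/17, h(3) = 0.4, h(4.25) = 0.32, h(4.5) = 4/13, h(5) = 2/7.
Sum = Σ Δx_i · h(x_i).
Sum ≈ 1.27272.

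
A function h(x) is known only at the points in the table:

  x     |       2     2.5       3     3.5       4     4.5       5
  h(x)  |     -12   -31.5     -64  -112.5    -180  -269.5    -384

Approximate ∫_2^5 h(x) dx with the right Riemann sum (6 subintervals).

-520.75

Δx = 0.5.
Sum = 0.5·[(-31.5) + (-64) + (-112.5) + (-180) + (-269.5) + (-384)] = -520.75.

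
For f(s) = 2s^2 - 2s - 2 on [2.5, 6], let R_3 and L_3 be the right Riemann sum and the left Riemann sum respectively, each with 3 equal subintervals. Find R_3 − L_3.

61.25

R_3 ≈ 129.046296.
L_3 ≈ 67.796296.
R_3 − L_3 = 61.25.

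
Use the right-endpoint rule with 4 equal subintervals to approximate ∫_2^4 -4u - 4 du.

Δu = (4 − 2)/4 = 0.5.
Right endpoints: 2.5, 3, 3.5, 4.
f(2.5) = -14, f(3) = -16, f(3.5) = -18, f(4) = -20.
Sum = Δu · [f(2.5) + f(3) + f(3.5) + f(4)].
Sum = -34.

-34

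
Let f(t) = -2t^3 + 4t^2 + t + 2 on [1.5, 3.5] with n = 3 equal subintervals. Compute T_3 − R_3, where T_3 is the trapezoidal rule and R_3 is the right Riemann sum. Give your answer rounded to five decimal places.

T_3 ≈ -12.4629630.
R_3 ≈ -24.7962963.
T_3 − R_3 ≈ 12.33333.

12.33333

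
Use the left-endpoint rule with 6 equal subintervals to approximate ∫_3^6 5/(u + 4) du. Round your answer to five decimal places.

Δu = (6 − 3)/6 = 0.5.
Left endpoints: 3, 3.5, 4, 4.5, 5, 5.5.
f(3) = 5/7, f(3.5) = 2/3, f(4) = 0.625, f(4.5) = 10/17, f(5) = 5/9, f(5.5) = 10/19.
Sum = Δu · [f(3) + f(3.5) + f(4) + ...].
Sum ≈ 1.83803.

1.83803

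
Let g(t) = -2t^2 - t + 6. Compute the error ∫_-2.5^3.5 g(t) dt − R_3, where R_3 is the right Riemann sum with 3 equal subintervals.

Exact integral: ∫_-2.5^3.5 g(t) dt = -6.
R_3 = -32.
Error = -6 − (-32) = 26.

26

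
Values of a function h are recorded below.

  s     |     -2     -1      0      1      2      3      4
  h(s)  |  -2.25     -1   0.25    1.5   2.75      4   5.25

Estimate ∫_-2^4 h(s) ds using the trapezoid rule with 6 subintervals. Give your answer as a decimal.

9

Δs = 1.
T_6 = (1/2)·[(-2.25) + 2·(-1) + 2·0.25 + 2·1.5 + 2·2.75 + 2·4 + 5.25] = 9.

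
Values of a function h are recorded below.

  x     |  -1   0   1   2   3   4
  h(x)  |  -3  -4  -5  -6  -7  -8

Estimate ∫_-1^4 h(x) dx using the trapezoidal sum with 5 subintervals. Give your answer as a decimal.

-27.5

Δx = 1.
T_5 = (1/2)·[(-3) + 2·(-4) + 2·(-5) + 2·(-6) + 2·(-7) + (-8)] = -27.5.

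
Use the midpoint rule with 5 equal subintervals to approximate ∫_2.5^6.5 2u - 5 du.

Δu = (6.5 − 2.5)/5 = 0.8.
Midpoints: 2.9, 3.7, 4.5, 5.3, 6.1.
f(2.9) = 0.8, f(3.7) = 2.4, f(4.5) = 4, f(5.3) = 5.6, f(6.1) = 7.2.
Sum = Δu · [f(2.9) + f(3.7) + f(4.5) + f(5.3) + f(6.1)].
Sum = 16.

16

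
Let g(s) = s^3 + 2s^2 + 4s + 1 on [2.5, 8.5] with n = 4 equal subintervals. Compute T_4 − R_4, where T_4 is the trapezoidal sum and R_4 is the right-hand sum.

-565.875

T_4 = 1873.875.
R_4 = 2439.75.
T_4 − R_4 = -565.875.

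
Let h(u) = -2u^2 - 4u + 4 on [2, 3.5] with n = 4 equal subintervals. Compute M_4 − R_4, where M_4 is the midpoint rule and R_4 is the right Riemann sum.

M_4 = -33.71484375.
R_4 = -38.0390625.
M_4 − R_4 = 4.32421875.

4.32421875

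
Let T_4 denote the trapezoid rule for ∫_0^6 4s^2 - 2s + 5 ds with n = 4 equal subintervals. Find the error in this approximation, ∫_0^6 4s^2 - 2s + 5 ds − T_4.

Exact integral: ∫_0^6 f(s) ds = 282.
T_4 = 291.
Error = 282 − 291 = -9.

-9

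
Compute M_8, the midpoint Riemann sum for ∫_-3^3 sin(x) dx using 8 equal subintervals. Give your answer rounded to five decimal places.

Δx = (3 − (-3))/8 = 0.75.
Midpoints: -2.625, -1.875, -1.125, -0.375, 0.375, 1.125, 1.875, 2.625.
f(-2.625) ≈ -0.49392, f(-1.875) ≈ -0.95409, f(-1.125) ≈ -0.90227, f(-0.375) ≈ -0.36627, f(0.375) ≈ 0.36627, f(1.125) ≈ 0.90227, f(1.875) ≈ 0.95409, f(2.625) ≈ 0.49392.
Sum = Δx · [f(-2.625) + f(-1.875) + f(-1.125) + ...].
Sum ≈ 0.00000.

0.00000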